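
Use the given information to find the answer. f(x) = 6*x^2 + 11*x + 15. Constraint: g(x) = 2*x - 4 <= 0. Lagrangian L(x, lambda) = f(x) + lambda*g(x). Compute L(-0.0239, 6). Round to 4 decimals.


Step 1: Evaluate f(x).
f(-0.0239) = 6*(-0.0239)^2 + 11*(-0.0239) + 15 = 14.7405
Step 2: Evaluate g(x).
g(-0.0239) = 2*-0.0239 - 4 = -4.0478
Step 3: Compute Lagrangian.
L = 14.7405 + 6*-4.0478 = -9.5463


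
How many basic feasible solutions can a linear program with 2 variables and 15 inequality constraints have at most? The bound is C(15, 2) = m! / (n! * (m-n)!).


Each vertex corresponds to some choice of n active constraints out of m, so the number of vertices is at most C(m, n) = m! / (n!(m-n)!).
m = 15, n = 2
Numerator: 15 * 14
Denominator: 2! = 2
C(15, 2) = 105


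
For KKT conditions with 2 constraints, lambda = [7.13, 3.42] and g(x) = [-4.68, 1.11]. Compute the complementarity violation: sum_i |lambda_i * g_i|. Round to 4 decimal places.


KKT complementary slackness check:
lambda_1 * g_1 = 7.13 * -4.68 = -33.3684
lambda_2 * g_2 = 3.42 * 1.11 = 3.7962
Total violation = 33.3684 + 3.7962 = 37.1646


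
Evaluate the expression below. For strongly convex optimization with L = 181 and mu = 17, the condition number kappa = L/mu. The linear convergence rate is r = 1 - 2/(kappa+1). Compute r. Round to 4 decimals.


Step 1: Compute the condition number.
kappa = L/mu = 181/17 = 10.6471
Step 2: Compute the convergence rate.
r = 1 - 2/(kappa + 1) = 1 - 2*mu/(L + mu) = (L - mu)/(L + mu) = 164/198 = 0.8283


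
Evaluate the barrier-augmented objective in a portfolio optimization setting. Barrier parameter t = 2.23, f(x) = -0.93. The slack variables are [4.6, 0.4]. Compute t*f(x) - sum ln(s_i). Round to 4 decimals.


Step 1: Compute log-barrier.
ln values: [1.5261, -0.9163]
phi = -(1.5261 - 0.9163) = -0.6098
Step 2: Compute augmented objective.
t*f(x) = 2.23*-0.93 = -2.0739
Total = -2.0739 - 0.6098 = -2.6837


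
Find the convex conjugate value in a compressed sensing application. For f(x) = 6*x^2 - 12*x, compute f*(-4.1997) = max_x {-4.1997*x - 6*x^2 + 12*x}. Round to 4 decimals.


f*(y) = sup_x {y*x - a*x^2 - b*x} = sup_x {(y-b)*x - a*x^2}
FOC: (y - b) - 2a*x = 0 => x* = (y - b)/(2a)
x* = (-4.1997 + 12)/(2*6) = 0.65
f*(-4.1997) = (y-b)^2/(4a) = (-4.1997 + 12)^2/(4*6)
= 60.8447/24 = 2.5352


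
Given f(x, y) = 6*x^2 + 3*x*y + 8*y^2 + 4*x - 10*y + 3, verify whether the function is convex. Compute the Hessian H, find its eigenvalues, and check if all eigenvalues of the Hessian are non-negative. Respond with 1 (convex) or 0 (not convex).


The Hessian of f(x,y) = 6*x^2 + 3*x*y + 8*y^2 + 4*x - 10*y + 3 is:
H = [[12, 3], [3, 16]]
Trace = 12 + 16 = 28
Determinant = 12*16 - (3)^2 = 183
Discriminant = (28)^2 - 4*183 = 52.0
Eigenvalues: lambda_1 = 10.3944, lambda_2 = 17.6056
The function is convex.

1


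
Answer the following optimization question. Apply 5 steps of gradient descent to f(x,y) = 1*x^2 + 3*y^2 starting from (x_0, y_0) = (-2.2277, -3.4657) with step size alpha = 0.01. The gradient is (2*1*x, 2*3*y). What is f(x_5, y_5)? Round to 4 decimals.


Gradient descent on f(x,y) = 1*x^2 + 3*y^2.
Starting point: (-2.2277, -3.4657), alpha = 0.01
Step 1: grad_x = 2*1*-2.2277 = -4.4554, grad_y = 2*3*-3.4657 = -20.7942
  x_1 = -2.2277 - 0.01*-4.4554 = -2.1831
  y_1 = -3.4657 - 0.01*-20.7942 = -3.2578
Step 2: grad_x = 2*1*-2.1831 = -4.3663, grad_y = 2*3*-3.2578 = -19.5465
  x_2 = -2.1831 - 0.01*-4.3663 = -2.1395
  y_2 = -3.2578 - 0.01*-19.5465 = -3.0623
Step 3: grad_x = 2*1*-2.1395 = -4.279, grad_y = 2*3*-3.0623 = -18.3738
  x_3 = -2.1395 - 0.01*-4.279 = -2.0967
  y_3 = -3.0623 - 0.01*-18.3738 = -2.8786
Step 4: grad_x = 2*1*-2.0967 = -4.1934, grad_y = 2*3*-2.8786 = -17.2713
  x_4 = -2.0967 - 0.01*-4.1934 = -2.0548
  y_4 = -2.8786 - 0.01*-17.2713 = -2.7058
Step 5: grad_x = 2*1*-2.0548 = -4.1095, grad_y = 2*3*-2.7058 = -16.2351
  x_5 = -2.0548 - 0.01*-4.1095 = -2.0137
  y_5 = -2.7058 - 0.01*-16.2351 = -2.5435
f(-2.0137, -2.5435) = 1*(-2.0137)^2 + 3*(-2.5435)^2 = 23.4629


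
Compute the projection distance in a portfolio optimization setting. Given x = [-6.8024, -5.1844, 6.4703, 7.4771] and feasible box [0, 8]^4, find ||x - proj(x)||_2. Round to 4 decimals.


Project each component onto [0, 8].
clip(-6.8024) = 0.0, clip(-5.1844) = 0.0, clip(6.4703) = 6.4703, clip(7.4771) = 7.4771
Projection = [0.0, 0.0, 6.4703, 7.4771]
Squared diffs: [46.2726, 26.878, 0.0, 0.0]
Distance = sqrt(73.1506) = 8.5528


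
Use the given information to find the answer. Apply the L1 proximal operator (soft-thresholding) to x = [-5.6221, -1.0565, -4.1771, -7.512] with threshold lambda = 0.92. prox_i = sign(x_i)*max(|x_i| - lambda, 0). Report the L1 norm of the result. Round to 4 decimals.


Soft-thresholding with lambda = 0.92:
prox(-5.6221) = sign(-5.6221)*max(|-5.6221| - 0.92, 0) = -4.7021
prox(-1.0565) = sign(-1.0565)*max(|-1.0565| - 0.92, 0) = -0.1365
prox(-4.1771) = sign(-4.1771)*max(|-4.1771| - 0.92, 0) = -3.2571
prox(-7.512) = sign(-7.512)*max(|-7.512| - 0.92, 0) = -6.592
prox(x) = [-4.7021, -0.1365, -3.2571, -6.592]
||prox(x)||_1 = 4.7021 + 0.1365 + 3.2571 + 6.592 = 14.6877


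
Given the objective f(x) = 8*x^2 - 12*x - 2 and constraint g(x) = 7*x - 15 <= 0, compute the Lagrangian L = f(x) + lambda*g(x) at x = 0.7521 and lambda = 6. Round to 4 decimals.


Step 1: Evaluate f(x).
f(0.7521) = 8*0.7521^2 - 12*0.7521 - 2 = -6.5
Step 2: Evaluate g(x).
g(0.7521) = 7*0.7521 - 15 = -9.7353
Step 3: Compute Lagrangian.
L = -6.5 + 6*-9.7353 = -64.9118


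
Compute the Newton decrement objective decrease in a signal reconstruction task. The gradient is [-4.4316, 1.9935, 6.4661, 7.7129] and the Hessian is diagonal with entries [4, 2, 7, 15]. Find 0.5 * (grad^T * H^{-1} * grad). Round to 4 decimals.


Step 1: H is diagonal, so H^(-1) * g = [-1.1079, 0.9968, 0.9237, 0.5142].
Step 2: g^T H^(-1) g = sum_i g_i^2 / H_ii
  = (-4.4316)^2/4 + (1.9935)^2/2 + (6.4661)^2/7 + (7.7129)^2/15
  = 4.9098 + 1.987 + 5.9729 + 3.9659 = 16.8356
Step 3: Objective decrease = 0.5 * g^T H^(-1) g = 8.4178


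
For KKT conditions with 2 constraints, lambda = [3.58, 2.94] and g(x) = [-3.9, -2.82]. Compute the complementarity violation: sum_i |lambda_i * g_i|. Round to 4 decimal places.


KKT complementary slackness check:
lambda_1 * g_1 = 3.58 * -3.9 = -13.962
lambda_2 * g_2 = 2.94 * -2.82 = -8.2908
Total violation = 13.962 + 8.2908 = 22.2528


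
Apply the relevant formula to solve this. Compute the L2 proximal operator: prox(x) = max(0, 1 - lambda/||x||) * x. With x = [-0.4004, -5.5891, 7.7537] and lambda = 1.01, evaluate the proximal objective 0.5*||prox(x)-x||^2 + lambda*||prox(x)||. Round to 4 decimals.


Step 1: Compute ||x||.
||x|| = 9.5665
Step 2: Compute scaling factor.
scale = max(0, 1 - 1.01/9.5665) = 0.8944
Step 3: prox(x) = [-0.3581, -4.999, 6.9351]
||prox(x)|| = 8.5565
Step 4: Proximal objective.
0.5*||prox-x||^2 = 0.5101
lambda*||prox|| = 8.6421
Total = 9.1521


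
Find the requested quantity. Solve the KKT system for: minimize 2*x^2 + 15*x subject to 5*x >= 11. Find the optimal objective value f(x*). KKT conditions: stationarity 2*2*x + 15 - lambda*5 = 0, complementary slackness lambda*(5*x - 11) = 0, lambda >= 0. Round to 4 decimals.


Step 1: Try lambda = 0 (constraint inactive).
x_unc = -15/(2*2) = -3.75
Check: 5*-3.75 = -18.75 < 11 -- violated!
Step 2: Constraint must be active: 5*x = 11
x* = 11/5 = 2.2
lambda = (2*2*2.2 + 15)/5 = 4.76
Step 3: Compute optimal value.
f(x*) = 2*2.2^2 + 15*2.2 = 42.68


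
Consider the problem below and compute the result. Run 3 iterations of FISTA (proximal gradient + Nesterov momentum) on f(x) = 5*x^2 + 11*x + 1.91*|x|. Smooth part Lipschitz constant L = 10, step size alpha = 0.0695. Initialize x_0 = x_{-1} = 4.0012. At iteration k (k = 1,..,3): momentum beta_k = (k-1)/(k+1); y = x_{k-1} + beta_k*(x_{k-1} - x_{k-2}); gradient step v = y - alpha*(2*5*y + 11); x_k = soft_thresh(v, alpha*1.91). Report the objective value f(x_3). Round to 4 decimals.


FISTA on f(x) = 5*x^2 + 11*x + 1.91*|x|
L = 10, alpha = 0.0695
Iteration 1: beta = 0.0, y = 4.0012 + 0.0*(4.0012 - 4.0012) = 4.0012
  grad(y) = 51.012, v = y - alpha*grad = 0.4559
  prox(v) = soft_thresh(0.4559, 0.1327) = 0.3231
Iteration 2: beta = 0.3333, y = 0.3231 + 0.3333*(0.3231 - 4.0012) = -0.9029
  grad(y) = 1.9709, v = y - alpha*grad = -1.0399
  prox(v) = soft_thresh(-1.0399, 0.1327) = -0.9071
Iteration 3: beta = 0.5, y = -0.9071 + 0.5*(-0.9071 - 0.3231) = -1.5223
  grad(y) = -4.2227, v = y - alpha*grad = -1.2288
  prox(v) = soft_thresh(-1.2288, 0.1327) = -1.096
f(x_3) = 5*(-1.096)^2 + 11*(-1.096) + 1.91*|-1.096| = -3.9565


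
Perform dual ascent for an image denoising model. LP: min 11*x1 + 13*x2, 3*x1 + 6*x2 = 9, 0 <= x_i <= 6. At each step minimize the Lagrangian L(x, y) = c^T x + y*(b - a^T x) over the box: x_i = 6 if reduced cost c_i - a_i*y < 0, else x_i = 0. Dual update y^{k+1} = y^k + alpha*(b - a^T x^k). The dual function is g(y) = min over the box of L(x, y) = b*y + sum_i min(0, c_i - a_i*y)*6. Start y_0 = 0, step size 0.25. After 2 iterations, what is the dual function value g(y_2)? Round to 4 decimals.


Dual ascent for LP: min 11*x1 + 13*x2, 3*x1 + 6*x2 = 9, 0 <= x_i <= 6
Step 1: y^k = 0.0, reduced costs: (11.0, 13.0)
  x^k = (0.0, 0.0), subgradient = b - a^T x = 9.0
  y^{k+1} = 0.0 + 0.25*9.0 = 2.25
Step 2: y^k = 2.25, reduced costs: (4.25, -0.5)
  x^k = (0.0, 6.0), subgradient = b - a^T x = -27.0
  y^{k+1} = 2.25 + 0.25*-27.0 = -4.5
Dual objective at y_2 = -4.5: reduced costs (24.5, 40.0), box minimizer x = (0.0, 0.0)
g(y_2) = b*y + (c1 - a1*y)*x1 + (c2 - a2*y)*x2 = 9*(-4.5) + 24.5*0.0 + 40.0*0.0 = -40.5 + 0.0 + 0.0 = -40.5


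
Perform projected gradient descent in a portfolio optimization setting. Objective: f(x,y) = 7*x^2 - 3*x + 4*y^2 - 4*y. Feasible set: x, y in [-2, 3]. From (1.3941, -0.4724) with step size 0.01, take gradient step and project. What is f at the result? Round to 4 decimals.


Step 1: Compute gradient at (1.3941, -0.4724).
grad_x = 2*7*1.3941 - 3 = 16.5174
grad_y = 2*4*-0.4724 - 4 = -7.7792
Step 2: Gradient step.
x_raw = 1.3941 - 0.01*16.5174 = 1.2289
y_raw = -0.4724 - 0.01*-7.7792 = -0.3946
Step 3: Project onto [-2, 3].
x_proj = clip(1.2289) = 1.2289
y_proj = clip(-0.3946) = -0.3946
Step 4: Evaluate f.
f(1.2289, -0.3946) = 9.0863


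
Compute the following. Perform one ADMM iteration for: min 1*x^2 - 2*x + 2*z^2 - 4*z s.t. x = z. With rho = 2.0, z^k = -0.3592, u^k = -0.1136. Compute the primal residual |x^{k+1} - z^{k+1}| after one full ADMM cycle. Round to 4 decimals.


ADMM iteration with rho = 2.0, z^k = -0.3592, u^k = -0.1136
Step 1: x-update.
Minimize 1*x^2 - 2*x + (2.0/2)*(x + 0.3592 - 0.1136)^2
FOC: (2*1 + 2.0)*x = 2 + 2.0*(-0.3592 + 0.1136)
x^{k+1} = 0.3772
Step 2: z-update.
Minimize 2*z^2 - 4*z + (2.0/2)*(0.3772 - z - 0.1136)^2
FOC: (2*2 + 2.0)*z = 4 + 2.0*(0.3772 - 0.1136)
z^{k+1} = 0.7545
Step 3: u-update.
u^{k+1} = -0.1136 + 0.3772 - 0.7545 = -0.4909
Step 4: Primal residual = |0.3772 - 0.7545| = 0.3773


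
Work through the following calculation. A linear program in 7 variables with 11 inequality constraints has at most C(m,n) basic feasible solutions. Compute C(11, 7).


Each vertex corresponds to some choice of n active constraints out of m, so the number of vertices is at most C(m, n) = m! / (n!(m-n)!).
m = 11, n = 7
Numerator: 11 * 10 * 9 * 8 * 7 * 6 * 5
Denominator: 7! = 5040
C(11, 7) = 330


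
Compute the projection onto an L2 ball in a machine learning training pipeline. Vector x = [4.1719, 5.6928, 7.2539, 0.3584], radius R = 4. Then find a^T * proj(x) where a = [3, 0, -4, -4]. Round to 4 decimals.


Step 1: Compute ||x|| (intermediates to 6 decimals).
||x|| = sqrt(4.1719^2 + 5.6928^2 + 7.2539^2 + 0.3584^2) = 10.127203
Step 2: Project.
Since ||x|| > R, scale = R/||x|| = 4/10.127203 = 0.394976, proj(x) = scale * x
proj(x) = [1.6478, 2.248519, 2.865116, 0.141559]
Step 3: Dot product.
a^T * proj(x) = 3*1.6478 + 0*2.248519 - 4*2.865116 - 4*0.141559 = -7.0833


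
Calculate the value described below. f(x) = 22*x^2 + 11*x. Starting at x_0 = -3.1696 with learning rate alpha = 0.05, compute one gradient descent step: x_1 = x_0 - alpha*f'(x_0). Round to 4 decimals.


We compute the gradient at x_0 and apply the update.
f'(x) = 44*x + 11
f'(-3.1696) = 44*-3.1696 + 11 = -128.4624
x_1 = -3.1696 - 0.05*-128.4624 = 3.2535


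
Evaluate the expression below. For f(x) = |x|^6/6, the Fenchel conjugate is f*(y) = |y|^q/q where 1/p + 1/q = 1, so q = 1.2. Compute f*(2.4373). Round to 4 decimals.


The conjugate exponent q satisfies 1/p + 1/q = 1.
p = 6, so q = 6/(6 - 1) = 1.2
|y|^q = 2.4373^1.2 = 2.9127
f*(2.4373) = 2.9127 / 1.2 = 2.4272


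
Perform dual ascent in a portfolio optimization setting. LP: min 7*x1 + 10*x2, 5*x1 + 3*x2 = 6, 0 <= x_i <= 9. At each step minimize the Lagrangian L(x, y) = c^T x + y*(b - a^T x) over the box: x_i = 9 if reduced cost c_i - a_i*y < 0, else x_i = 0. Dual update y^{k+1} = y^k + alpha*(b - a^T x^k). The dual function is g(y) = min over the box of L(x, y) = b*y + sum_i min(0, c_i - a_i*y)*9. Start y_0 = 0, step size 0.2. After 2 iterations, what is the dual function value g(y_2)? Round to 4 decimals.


Dual ascent for LP: min 7*x1 + 10*x2, 5*x1 + 3*x2 = 6, 0 <= x_i <= 9
Step 1: y^k = 0.0, reduced costs: (7.0, 10.0)
  x^k = (0.0, 0.0), subgradient = b - a^T x = 6.0
  y^{k+1} = 0.0 + 0.2*6.0 = 1.2
Step 2: y^k = 1.2, reduced costs: (1.0, 6.4)
  x^k = (0.0, 0.0), subgradient = b - a^T x = 6.0
  y^{k+1} = 1.2 + 0.2*6.0 = 2.4
Dual objective at y_2 = 2.4: reduced costs (-5.0, 2.8), box minimizer x = (9.0, 0.0)
g(y_2) = b*y + (c1 - a1*y)*x1 + (c2 - a2*y)*x2 = 6*2.4 + (-5.0)*9.0 + 2.8*0.0 = 14.4 - 45.0 + 0.0 = -30.6


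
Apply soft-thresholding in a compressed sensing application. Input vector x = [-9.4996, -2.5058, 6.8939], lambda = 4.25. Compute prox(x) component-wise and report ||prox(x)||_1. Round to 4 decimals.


Soft-thresholding with lambda = 4.25:
prox(-9.4996) = sign(-9.4996)*max(|-9.4996| - 4.25, 0) = -5.2496
prox(-2.5058) = sign(-2.5058)*max(|-2.5058| - 4.25, 0) = 0.0
prox(6.8939) = sign(6.8939)*max(|6.8939| - 4.25, 0) = 2.6439
prox(x) = [-5.2496, 0.0, 2.6439]
||prox(x)||_1 = 5.2496 + 0.0 + 2.6439 = 7.8935


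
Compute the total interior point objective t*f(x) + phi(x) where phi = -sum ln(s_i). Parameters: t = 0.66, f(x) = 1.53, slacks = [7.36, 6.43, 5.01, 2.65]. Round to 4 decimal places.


Step 1: Compute log-barrier.
ln values: [1.9961, 1.861, 1.6114, 0.9746]
phi = -(1.9961 + 1.861 + 1.6114 + 0.9746) = -6.443
Step 2: Compute augmented objective.
t*f(x) = 0.66*1.53 = 1.0098
Total = 1.0098 - 6.443 = -5.4332


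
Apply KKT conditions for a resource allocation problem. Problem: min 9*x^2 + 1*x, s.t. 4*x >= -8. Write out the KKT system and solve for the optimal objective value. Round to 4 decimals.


Step 1: Try lambda = 0 (constraint inactive).
Stationarity: 2*9*x + 1 = 0
x* = -1/(2*9) = -1/18 = -0.0556 (rounded; the exact value -1/18 is used below)
Check constraint: 4*-0.0556 = -0.2224 >= -8 -- satisfied.
Step 2: Compute optimal value.
f(x*) = 9*(-1/18)^2 + 1*(-1/18) = -0.0278


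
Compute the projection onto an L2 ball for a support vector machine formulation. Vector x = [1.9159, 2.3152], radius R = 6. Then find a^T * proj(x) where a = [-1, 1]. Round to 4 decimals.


Step 1: Compute ||x|| (intermediates to 6 decimals).
||x|| = sqrt(1.9159^2 + 2.3152^2) = 3.005133
Step 2: Project.
Since ||x|| <= R, proj = x (no scaling needed).
proj(x) = [1.9159, 2.3152]
Step 3: Dot product.
a^T * proj(x) = -1*1.9159 + 1*2.3152 = 0.3993


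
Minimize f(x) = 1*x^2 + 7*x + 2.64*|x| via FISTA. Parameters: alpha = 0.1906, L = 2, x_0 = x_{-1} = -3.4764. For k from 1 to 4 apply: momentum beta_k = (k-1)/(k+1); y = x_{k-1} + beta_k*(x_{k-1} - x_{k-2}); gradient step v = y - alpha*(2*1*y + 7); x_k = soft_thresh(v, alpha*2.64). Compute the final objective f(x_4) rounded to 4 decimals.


FISTA on f(x) = 1*x^2 + 7*x + 2.64*|x|
L = 2, alpha = 0.1906
Iteration 1: beta = 0.0, y = -3.4764 + 0.0*(-3.4764 + 3.4764) = -3.4764
  grad(y) = 0.0472, v = y - alpha*grad = -3.4854
  prox(v) = soft_thresh(-3.4854, 0.5032) = -2.9822
Iteration 2: beta = 0.3333, y = -2.9822 + 0.3333*(-2.9822 + 3.4764) = -2.8175
  grad(y) = 1.365, v = y - alpha*grad = -3.0777
  prox(v) = soft_thresh(-3.0777, 0.5032) = -2.5745
Iteration 3: beta = 0.5, y = -2.5745 + 0.5*(-2.5745 + 2.9822) = -2.3706
  grad(y) = 2.2588, v = y - alpha*grad = -2.8011
  prox(v) = soft_thresh(-2.8011, 0.5032) = -2.2979
Iteration 4: beta = 0.6, y = -2.2979 + 0.6*(-2.2979 + 2.5745) = -2.132
  grad(y) = 2.7359, v = y - alpha*grad = -2.6535
  prox(v) = soft_thresh(-2.6535, 0.5032) = -2.1503
f(x_4) = 1*(-2.1503)^2 + 7*(-2.1503) + 2.64*|-2.1503| = -4.7515


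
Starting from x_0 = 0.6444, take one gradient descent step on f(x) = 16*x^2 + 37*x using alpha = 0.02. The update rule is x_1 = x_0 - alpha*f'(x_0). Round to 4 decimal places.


We compute the gradient at x_0 and apply the update.
f'(x) = 32*x + 37
f'(0.6444) = 32*0.6444 + 37 = 57.6208
x_1 = 0.6444 - 0.02*57.6208 = -0.508


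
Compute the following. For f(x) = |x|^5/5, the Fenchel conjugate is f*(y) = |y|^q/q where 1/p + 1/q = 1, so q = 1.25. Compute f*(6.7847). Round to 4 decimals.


The conjugate exponent q satisfies 1/p + 1/q = 1.
p = 5, so q = 5/(5 - 1) = 1.25
|y|^q = 6.7847^1.25 = 10.95
f*(6.7847) = 10.95 / 1.25 = 8.76


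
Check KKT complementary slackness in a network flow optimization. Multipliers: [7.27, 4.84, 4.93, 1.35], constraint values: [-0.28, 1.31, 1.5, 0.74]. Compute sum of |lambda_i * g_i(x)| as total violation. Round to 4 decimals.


KKT complementary slackness check:
lambda_1 * g_1 = 7.27 * -0.28 = -2.0356
lambda_2 * g_2 = 4.84 * 1.31 = 6.3404
lambda_3 * g_3 = 4.93 * 1.5 = 7.395
lambda_4 * g_4 = 1.35 * 0.74 = 0.999
Total violation = 2.0356 + 6.3404 + 7.395 + 0.999 = 16.77


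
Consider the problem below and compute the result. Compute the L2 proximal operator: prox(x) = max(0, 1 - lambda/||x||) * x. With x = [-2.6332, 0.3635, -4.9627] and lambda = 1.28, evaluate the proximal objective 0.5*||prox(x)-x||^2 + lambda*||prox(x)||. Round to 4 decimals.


Step 1: Compute ||x||.
||x|| = 5.6298
Step 2: Compute scaling factor.
scale = max(0, 1 - 1.28/5.6298) = 0.7726
Step 3: prox(x) = [-2.0345, 0.2809, -3.8344]
||prox(x)|| = 4.3498
Step 4: Proximal objective.
0.5*||prox-x||^2 = 0.8192
lambda*||prox|| = 5.5677
Total = 6.3869


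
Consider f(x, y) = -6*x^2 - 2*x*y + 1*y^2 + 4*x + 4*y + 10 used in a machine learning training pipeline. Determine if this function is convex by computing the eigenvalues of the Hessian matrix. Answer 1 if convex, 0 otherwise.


The Hessian of f(x,y) = -6*x^2 - 2*x*y + 1*y^2 + 4*x + 4*y + 10 is:
H = [[-12, -2], [-2, 2]]
Trace = -12 + 2 = -10
Determinant = -12*2 - (-2)^2 = -28
Discriminant = (-10)^2 - 4*-28 = 212.0
Eigenvalues: lambda_1 = -12.2801, lambda_2 = 2.2801
The function is not convex.

0


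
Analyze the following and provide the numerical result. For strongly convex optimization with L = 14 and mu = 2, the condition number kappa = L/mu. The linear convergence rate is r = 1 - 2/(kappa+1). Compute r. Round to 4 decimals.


Step 1: Compute the condition number.
kappa = L/mu = 14/2 = 7.0
Step 2: Compute the convergence rate.
r = 1 - 2/(kappa + 1) = 1 - 2*mu/(L + mu) = (L - mu)/(L + mu) = 12/16 = 0.75


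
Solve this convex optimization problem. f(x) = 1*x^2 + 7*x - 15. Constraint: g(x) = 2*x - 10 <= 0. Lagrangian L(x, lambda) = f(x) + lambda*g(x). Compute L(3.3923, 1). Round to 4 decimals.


Step 1: Evaluate f(x).
f(3.3923) = 1*3.3923^2 + 7*3.3923 - 15 = 20.2538
Step 2: Evaluate g(x).
g(3.3923) = 2*3.3923 - 10 = -3.2154
Step 3: Compute Lagrangian.
L = 20.2538 + 1*-3.2154 = 17.0384


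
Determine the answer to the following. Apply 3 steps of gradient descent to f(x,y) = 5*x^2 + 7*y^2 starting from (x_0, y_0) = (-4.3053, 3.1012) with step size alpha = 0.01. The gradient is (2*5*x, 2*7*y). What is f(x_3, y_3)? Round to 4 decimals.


Gradient descent on f(x,y) = 5*x^2 + 7*y^2.
Starting point: (-4.3053, 3.1012), alpha = 0.01
Step 1: grad_x = 2*5*-4.3053 = -43.053, grad_y = 2*7*3.1012 = 43.4168
  x_1 = -4.3053 - 0.01*-43.053 = -3.8748
  y_1 = 3.1012 - 0.01*43.4168 = 2.667
Step 2: grad_x = 2*5*-3.8748 = -38.7477, grad_y = 2*7*2.667 = 37.3384
  x_2 = -3.8748 - 0.01*-38.7477 = -3.4873
  y_2 = 2.667 - 0.01*37.3384 = 2.2936
Step 3: grad_x = 2*5*-3.4873 = -34.8729, grad_y = 2*7*2.2936 = 32.1111
  x_3 = -3.4873 - 0.01*-34.8729 = -3.1386
  y_3 = 2.2936 - 0.01*32.1111 = 1.9725
f(-3.1386, 1.9725) = 5*(-3.1386)^2 + 7*1.9725^2 = 76.4892


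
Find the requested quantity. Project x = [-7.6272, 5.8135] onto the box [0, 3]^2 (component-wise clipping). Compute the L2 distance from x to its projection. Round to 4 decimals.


Project each component onto [0, 3].
clip(-7.6272) = 0.0, clip(5.8135) = 3.0
Projection = [0.0, 3.0]
Squared diffs: [58.1742, 7.9158]
Distance = sqrt(66.09) = 8.1296


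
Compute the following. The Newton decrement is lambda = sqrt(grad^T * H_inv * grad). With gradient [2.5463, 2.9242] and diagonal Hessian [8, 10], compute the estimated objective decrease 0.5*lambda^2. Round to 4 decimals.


Step 1: H is diagonal, so H^(-1) * g = [0.3183, 0.2924].
Step 2: g^T H^(-1) g = sum_i g_i^2 / H_ii
  = (2.5463)^2/8 + (2.9242)^2/10
  = 0.8105 + 0.8551 = 1.6656
Step 3: Objective decrease = 0.5 * g^T H^(-1) g = 0.8328


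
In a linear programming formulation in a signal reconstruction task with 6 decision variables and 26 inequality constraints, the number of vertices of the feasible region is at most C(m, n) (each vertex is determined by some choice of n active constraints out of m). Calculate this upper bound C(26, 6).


Each vertex corresponds to some choice of n active constraints out of m, so the number of vertices is at most C(m, n) = m! / (n!(m-n)!).
m = 26, n = 6
Numerator: 26 * 25 * 24 * 23 * 22 * 21
Denominator: 6! = 720
C(26, 6) = 230230


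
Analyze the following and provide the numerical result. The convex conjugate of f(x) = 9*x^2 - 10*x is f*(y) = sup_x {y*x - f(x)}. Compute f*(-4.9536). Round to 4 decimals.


f*(y) = sup_x {y*x - a*x^2 - b*x} = sup_x {(y-b)*x - a*x^2}
FOC: (y - b) - 2a*x = 0 => x* = (y - b)/(2a)
x* = (-4.9536 + 10)/(2*9) = 0.2804
f*(-4.9536) = (y-b)^2/(4a) = (-4.9536 + 10)^2/(4*9)
= 25.4662/36 = 0.7074


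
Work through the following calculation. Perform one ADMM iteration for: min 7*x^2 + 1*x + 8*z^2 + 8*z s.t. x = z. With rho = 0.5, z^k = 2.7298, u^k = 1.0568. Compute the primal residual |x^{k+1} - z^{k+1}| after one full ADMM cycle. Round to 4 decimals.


ADMM iteration with rho = 0.5, z^k = 2.7298, u^k = 1.0568
Step 1: x-update.
Minimize 7*x^2 + 1*x + (0.5/2)*(x - 2.7298 + 1.0568)^2
FOC: (2*7 + 0.5)*x = -1 + 0.5*(2.7298 - 1.0568)
x^{k+1} = -0.0113
Step 2: z-update.
Minimize 8*z^2 + 8*z + (0.5/2)*(-0.0113 - z + 1.0568)^2
FOC: (2*8 + 0.5)*z = -8 + 0.5*(-0.0113 + 1.0568)
z^{k+1} = -0.4532
Step 3: u-update.
u^{k+1} = 1.0568 - 0.0113 + 0.4532 = 1.4987
Step 4: Primal residual = |-0.0113 + 0.4532| = 0.4419


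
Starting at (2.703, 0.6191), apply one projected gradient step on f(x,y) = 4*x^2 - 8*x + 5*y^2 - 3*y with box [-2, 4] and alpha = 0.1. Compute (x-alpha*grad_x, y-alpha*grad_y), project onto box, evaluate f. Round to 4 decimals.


Step 1: Compute gradient at (2.703, 0.6191).
grad_x = 2*4*2.703 - 8 = 13.624
grad_y = 2*5*0.6191 - 3 = 3.191
Step 2: Gradient step.
x_raw = 2.703 - 0.1*13.624 = 1.3406
y_raw = 0.6191 - 0.1*3.191 = 0.3
Step 3: Project onto [-2, 4].
x_proj = clip(1.3406) = 1.3406
y_proj = clip(0.3) = 0.3
Step 4: Evaluate f.
f(1.3406, 0.3) = -3.986


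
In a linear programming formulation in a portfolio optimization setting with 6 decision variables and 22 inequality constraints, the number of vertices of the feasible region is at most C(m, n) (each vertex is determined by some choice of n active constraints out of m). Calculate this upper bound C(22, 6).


Each vertex corresponds to some choice of n active constraints out of m, so the number of vertices is at most C(m, n) = m! / (n!(m-n)!).
m = 22, n = 6
Numerator: 22 * 21 * 20 * 19 * 18 * 17
Denominator: 6! = 720
C(22, 6) = 74613


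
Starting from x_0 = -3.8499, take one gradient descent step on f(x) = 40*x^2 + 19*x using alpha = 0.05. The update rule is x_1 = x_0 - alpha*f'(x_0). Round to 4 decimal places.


We compute the gradient at x_0 and apply the update.
f'(x) = 80*x + 19
f'(-3.8499) = 80*-3.8499 + 19 = -288.992
x_1 = -3.8499 - 0.05*-288.992 = 10.5997


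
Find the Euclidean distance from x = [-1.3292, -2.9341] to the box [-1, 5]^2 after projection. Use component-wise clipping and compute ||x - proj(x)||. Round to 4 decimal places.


Project each component onto [-1, 5].
clip(-1.3292) = -1.0, clip(-2.9341) = -1.0
Projection = [-1.0, -1.0]
Squared diffs: [0.1084, 3.7407]
Distance = sqrt(3.8491) = 1.9619


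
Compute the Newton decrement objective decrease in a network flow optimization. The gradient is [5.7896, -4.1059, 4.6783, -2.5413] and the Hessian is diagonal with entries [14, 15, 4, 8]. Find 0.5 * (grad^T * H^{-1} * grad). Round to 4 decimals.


Step 1: H is diagonal, so H^(-1) * g = [0.4135, -0.2737, 1.1696, -0.3177].
Step 2: g^T H^(-1) g = sum_i g_i^2 / H_ii
  = (5.7896)^2/14 + (-4.1059)^2/15 + (4.6783)^2/4 + (-2.5413)^2/8
  = 2.3942 + 1.1239 + 5.4716 + 0.8073 = 9.797
Step 3: Objective decrease = 0.5 * g^T H^(-1) g = 4.8985


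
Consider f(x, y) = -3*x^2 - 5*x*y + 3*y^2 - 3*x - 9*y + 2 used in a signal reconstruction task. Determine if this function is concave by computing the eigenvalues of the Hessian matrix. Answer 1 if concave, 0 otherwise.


The Hessian of f(x,y) = -3*x^2 - 5*x*y + 3*y^2 - 3*x - 9*y + 2 is:
H = [[-6, -5], [-5, 6]]
Trace = -6 + 6 = 0
Determinant = -6*6 - (-5)^2 = -61
Discriminant = (0)^2 - 4*-61 = 244.0
Eigenvalues: lambda_1 = -7.8102, lambda_2 = 7.8102
The function is not concave.

0


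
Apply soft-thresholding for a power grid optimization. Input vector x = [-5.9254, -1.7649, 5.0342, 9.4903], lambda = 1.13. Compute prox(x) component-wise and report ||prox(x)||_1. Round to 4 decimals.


Soft-thresholding with lambda = 1.13:
prox(-5.9254) = sign(-5.9254)*max(|-5.9254| - 1.13, 0) = -4.7954
prox(-1.7649) = sign(-1.7649)*max(|-1.7649| - 1.13, 0) = -0.6349
prox(5.0342) = sign(5.0342)*max(|5.0342| - 1.13, 0) = 3.9042
prox(9.4903) = sign(9.4903)*max(|9.4903| - 1.13, 0) = 8.3603
prox(x) = [-4.7954, -0.6349, 3.9042, 8.3603]
||prox(x)||_1 = 4.7954 + 0.6349 + 3.9042 + 8.3603 = 17.6948


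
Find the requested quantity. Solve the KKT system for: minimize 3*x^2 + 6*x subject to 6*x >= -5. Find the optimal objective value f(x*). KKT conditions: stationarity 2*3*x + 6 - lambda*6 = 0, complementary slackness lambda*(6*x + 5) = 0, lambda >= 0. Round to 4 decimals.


Step 1: Try lambda = 0 (constraint inactive).
x_unc = -6/(2*3) = -1.0
Check: 6*-1.0 = -6.0 < -5 -- violated!
Step 2: Constraint must be active: 6*x = -5
x* = -5/6 = -0.8333 (rounded; the exact value -5/6 is used below)
lambda = (2*3*(-5/6) + 6)/6 = 0.1667
Step 3: Compute optimal value.
f(x*) = 3*(-5/6)^2 + 6*(-5/6) = -2.9167


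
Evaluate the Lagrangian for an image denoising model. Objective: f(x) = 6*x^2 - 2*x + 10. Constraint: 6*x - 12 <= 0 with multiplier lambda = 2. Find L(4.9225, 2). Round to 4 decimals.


Step 1: Evaluate f(x).
f(4.9225) = 6*4.9225^2 - 2*4.9225 + 10 = 145.541
Step 2: Evaluate g(x).
g(4.9225) = 6*4.9225 - 12 = 17.535
Step 3: Compute Lagrangian.
L = 145.541 + 2*17.535 = 180.611


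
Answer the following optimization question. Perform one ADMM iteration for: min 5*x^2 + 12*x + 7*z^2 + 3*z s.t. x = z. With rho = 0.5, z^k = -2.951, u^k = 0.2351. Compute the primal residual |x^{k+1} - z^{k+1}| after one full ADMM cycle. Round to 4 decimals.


ADMM iteration with rho = 0.5, z^k = -2.951, u^k = 0.2351
Step 1: x-update.
Minimize 5*x^2 + 12*x + (0.5/2)*(x + 2.951 + 0.2351)^2
FOC: (2*5 + 0.5)*x = -12 + 0.5*(-2.951 - 0.2351)
x^{k+1} = -1.2946
Step 2: z-update.
Minimize 7*z^2 + 3*z + (0.5/2)*(-1.2946 - z + 0.2351)^2
FOC: (2*7 + 0.5)*z = -3 + 0.5*(-1.2946 + 0.2351)
z^{k+1} = -0.2434
Step 3: u-update.
u^{k+1} = 0.2351 - 1.2946 + 0.2434 = -0.816
Step 4: Primal residual = |-1.2946 + 0.2434| = 1.0511


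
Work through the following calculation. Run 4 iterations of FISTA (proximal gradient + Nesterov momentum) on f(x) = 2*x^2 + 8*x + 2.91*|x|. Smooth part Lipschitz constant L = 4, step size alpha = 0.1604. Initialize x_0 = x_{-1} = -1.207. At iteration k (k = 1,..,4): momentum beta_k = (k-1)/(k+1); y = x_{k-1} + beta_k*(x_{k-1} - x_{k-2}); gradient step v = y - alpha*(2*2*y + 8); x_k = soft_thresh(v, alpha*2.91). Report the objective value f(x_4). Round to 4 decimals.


FISTA on f(x) = 2*x^2 + 8*x + 2.91*|x|
L = 4, alpha = 0.1604
Iteration 1: beta = 0.0, y = -1.207 + 0.0*(-1.207 + 1.207) = -1.207
  grad(y) = 3.172, v = y - alpha*grad = -1.7158
  prox(v) = soft_thresh(-1.7158, 0.4668) = -1.249
Iteration 2: beta = 0.3333, y = -1.249 + 0.3333*(-1.249 + 1.207) = -1.263
  grad(y) = 2.9479, v = y - alpha*grad = -1.7359
  prox(v) = soft_thresh(-1.7359, 0.4668) = -1.2691
Iteration 3: beta = 0.5, y = -1.2691 + 0.5*(-1.2691 + 1.249) = -1.2791
  grad(y) = 2.8834, v = y - alpha*grad = -1.7416
  prox(v) = soft_thresh(-1.7416, 0.4668) = -1.2749
Iteration 4: beta = 0.6, y = -1.2749 + 0.6*(-1.2749 + 1.2691) = -1.2783
  grad(y) = 2.8866, v = y - alpha*grad = -1.7414
  prox(v) = soft_thresh(-1.7414, 0.4668) = -1.2746
f(x_4) = 2*(-1.2746)^2 + 8*(-1.2746) + 2.91*|-1.2746| = -3.2385


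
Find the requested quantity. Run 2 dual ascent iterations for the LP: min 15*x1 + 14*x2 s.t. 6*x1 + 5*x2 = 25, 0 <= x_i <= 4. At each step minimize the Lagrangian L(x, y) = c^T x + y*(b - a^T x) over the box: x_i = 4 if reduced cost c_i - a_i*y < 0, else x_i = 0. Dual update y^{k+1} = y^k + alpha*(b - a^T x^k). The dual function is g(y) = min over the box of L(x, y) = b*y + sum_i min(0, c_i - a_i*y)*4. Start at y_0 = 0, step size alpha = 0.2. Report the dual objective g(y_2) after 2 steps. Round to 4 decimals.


Dual ascent for LP: min 15*x1 + 14*x2, 6*x1 + 5*x2 = 25, 0 <= x_i <= 4
Step 1: y^k = 0.0, reduced costs: (15.0, 14.0)
  x^k = (0.0, 0.0), subgradient = b - a^T x = 25.0
  y^{k+1} = 0.0 + 0.2*25.0 = 5.0
Step 2: y^k = 5.0, reduced costs: (-15.0, -11.0)
  x^k = (4.0, 4.0), subgradient = b - a^T x = -19.0
  y^{k+1} = 5.0 + 0.2*-19.0 = 1.2
Dual objective at y_2 = 1.2: reduced costs (7.8, 8.0), box minimizer x = (0.0, 0.0)
g(y_2) = b*y + (c1 - a1*y)*x1 + (c2 - a2*y)*x2 = 25*1.2 + 7.8*0.0 + 8.0*0.0 = 30.0 + 0.0 + 0.0 = 30.0


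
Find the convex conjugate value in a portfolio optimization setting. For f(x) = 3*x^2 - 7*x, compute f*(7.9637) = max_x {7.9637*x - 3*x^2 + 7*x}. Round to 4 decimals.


f*(y) = sup_x {y*x - a*x^2 - b*x} = sup_x {(y-b)*x - a*x^2}
FOC: (y - b) - 2a*x = 0 => x* = (y - b)/(2a)
x* = (7.9637 + 7)/(2*3) = 2.494
f*(7.9637) = (y-b)^2/(4a) = (7.9637 + 7)^2/(4*3)
= 223.9123/12 = 18.6594


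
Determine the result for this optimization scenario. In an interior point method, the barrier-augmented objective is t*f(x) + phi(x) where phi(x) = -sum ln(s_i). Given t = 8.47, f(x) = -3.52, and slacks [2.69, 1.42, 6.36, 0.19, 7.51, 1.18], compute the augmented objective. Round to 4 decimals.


Step 1: Compute log-barrier.
ln values: [0.9895, 0.3507, 1.85, -1.6607, 2.0162, 0.1655]
phi = -(0.9895 + 0.3507 + 1.85 - 1.6607 + 2.0162 + 0.1655) = -3.7112
Step 2: Compute augmented objective.
t*f(x) = 8.47*-3.52 = -29.8144
Total = -29.8144 - 3.7112 = -33.5256


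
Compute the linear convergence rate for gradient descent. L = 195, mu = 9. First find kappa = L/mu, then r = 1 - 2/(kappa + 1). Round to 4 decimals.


Step 1: Compute the condition number.
kappa = L/mu = 195/9 = 21.6667
Step 2: Compute the convergence rate.
r = 1 - 2/(kappa + 1) = 1 - 2*mu/(L + mu) = (L - mu)/(L + mu) = 186/204 = 0.9118


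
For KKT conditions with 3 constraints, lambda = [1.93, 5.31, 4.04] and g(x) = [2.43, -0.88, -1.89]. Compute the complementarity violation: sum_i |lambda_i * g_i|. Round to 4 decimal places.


KKT complementary slackness check:
lambda_1 * g_1 = 1.93 * 2.43 = 4.6899
lambda_2 * g_2 = 5.31 * -0.88 = -4.6728
lambda_3 * g_3 = 4.04 * -1.89 = -7.6356
Total violation = 4.6899 + 4.6728 + 7.6356 = 16.9983


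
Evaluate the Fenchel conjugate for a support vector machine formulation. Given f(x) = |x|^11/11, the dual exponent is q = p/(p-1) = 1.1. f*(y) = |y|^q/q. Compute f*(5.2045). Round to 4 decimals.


The conjugate exponent q satisfies 1/p + 1/q = 1.
p = 11, so q = 11/(11 - 1) = 1.1
|y|^q = 5.2045^1.1 = 6.1379
f*(5.2045) = 6.1379 / 1.1 = 5.5799


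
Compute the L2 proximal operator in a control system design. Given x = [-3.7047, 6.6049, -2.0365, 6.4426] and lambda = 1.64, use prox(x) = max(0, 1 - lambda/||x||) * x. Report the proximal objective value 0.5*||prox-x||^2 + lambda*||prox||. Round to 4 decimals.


Step 1: Compute ||x||.
||x|| = 10.1491
Step 2: Compute scaling factor.
scale = max(0, 1 - 1.64/10.1491) = 0.8384
Step 3: prox(x) = [-3.1061, 5.5376, -1.7074, 5.4015]
||prox(x)|| = 8.5091
Step 4: Proximal objective.
0.5*||prox-x||^2 = 1.3448
lambda*||prox|| = 13.9549
Total = 15.2997


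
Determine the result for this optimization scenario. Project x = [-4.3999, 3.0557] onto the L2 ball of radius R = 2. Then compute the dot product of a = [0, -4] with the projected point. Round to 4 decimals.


Step 1: Compute ||x|| (intermediates to 6 decimals).
||x|| = sqrt((-4.3999)^2 + 3.0557^2) = 5.356904
Step 2: Project.
Since ||x|| > R, scale = R/||x|| = 2/5.356904 = 0.37335, proj(x) = scale * x
proj(x) = [-1.642703, 1.140846]
Step 3: Dot product.
a^T * proj(x) = 0*(-1.642703) - 4*1.140846 = -4.5634


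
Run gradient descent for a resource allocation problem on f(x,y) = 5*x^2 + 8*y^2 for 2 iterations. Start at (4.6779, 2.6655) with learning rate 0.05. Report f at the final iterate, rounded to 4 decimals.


Gradient descent on f(x,y) = 5*x^2 + 8*y^2.
Starting point: (4.6779, 2.6655), alpha = 0.05
Step 1: grad_x = 2*5*4.6779 = 46.779, grad_y = 2*8*2.6655 = 42.648
  x_1 = 4.6779 - 0.05*46.779 = 2.339
  y_1 = 2.6655 - 0.05*42.648 = 0.5331
Step 2: grad_x = 2*5*2.339 = 23.3895, grad_y = 2*8*0.5331 = 8.5296
  x_2 = 2.339 - 0.05*23.3895 = 1.1695
  y_2 = 0.5331 - 0.05*8.5296 = 0.1066
f(1.1695, 0.1066) = 5*1.1695^2 + 8*0.1066^2 = 6.9293


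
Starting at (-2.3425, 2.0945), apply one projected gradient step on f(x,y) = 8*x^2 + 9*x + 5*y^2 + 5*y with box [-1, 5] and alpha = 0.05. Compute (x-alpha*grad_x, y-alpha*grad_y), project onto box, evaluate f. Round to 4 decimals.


Step 1: Compute gradient at (-2.3425, 2.0945).
grad_x = 2*8*-2.3425 + 9 = -28.48
grad_y = 2*5*2.0945 + 5 = 25.945
Step 2: Gradient step.
x_raw = -2.3425 - 0.05*-28.48 = -0.9185
y_raw = 2.0945 - 0.05*25.945 = 0.7973
Step 3: Project onto [-1, 5].
x_proj = clip(-0.9185) = -0.9185
y_proj = clip(0.7973) = 0.7973
Step 4: Evaluate f.
f(-0.9185, 0.7973) = 5.6469


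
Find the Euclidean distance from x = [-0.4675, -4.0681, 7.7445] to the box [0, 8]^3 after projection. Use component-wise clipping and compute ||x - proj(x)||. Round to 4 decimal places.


Project each component onto [0, 8].
clip(-0.4675) = 0.0, clip(-4.0681) = 0.0, clip(7.7445) = 7.7445
Projection = [0.0, 0.0, 7.7445]
Squared diffs: [0.2186, 16.5494, 0.0]
Distance = sqrt(16.768) = 4.0949


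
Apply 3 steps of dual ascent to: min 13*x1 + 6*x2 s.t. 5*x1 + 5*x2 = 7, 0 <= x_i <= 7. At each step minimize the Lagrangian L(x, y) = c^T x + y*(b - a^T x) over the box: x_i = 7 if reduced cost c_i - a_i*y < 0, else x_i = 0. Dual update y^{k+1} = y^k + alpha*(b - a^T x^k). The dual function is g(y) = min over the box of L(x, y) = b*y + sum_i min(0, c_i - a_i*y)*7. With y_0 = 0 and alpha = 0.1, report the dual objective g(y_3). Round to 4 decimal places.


Dual ascent for LP: min 13*x1 + 6*x2, 5*x1 + 5*x2 = 7, 0 <= x_i <= 7
Step 1: y^k = 0.0, reduced costs: (13.0, 6.0)
  x^k = (0.0, 0.0), subgradient = b - a^T x = 7.0
  y^{k+1} = 0.0 + 0.1*7.0 = 0.7
Step 2: y^k = 0.7, reduced costs: (9.5, 2.5)
  x^k = (0.0, 0.0), subgradient = b - a^T x = 7.0
  y^{k+1} = 0.7 + 0.1*7.0 = 1.4
Step 3: y^k = 1.4, reduced costs: (6.0, -1.0)
  x^k = (0.0, 7.0), subgradient = b - a^T x = -28.0
  y^{k+1} = 1.4 + 0.1*-28.0 = -1.4
Dual objective at y_3 = -1.4: reduced costs (20.0, 13.0), box minimizer x = (0.0, 0.0)
g(y_3) = b*y + (c1 - a1*y)*x1 + (c2 - a2*y)*x2 = 7*(-1.4) + 20.0*0.0 + 13.0*0.0 = -9.8 + 0.0 + 0.0 = -9.8


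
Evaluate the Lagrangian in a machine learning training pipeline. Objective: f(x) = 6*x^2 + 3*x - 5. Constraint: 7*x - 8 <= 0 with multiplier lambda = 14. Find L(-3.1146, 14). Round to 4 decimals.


Step 1: Evaluate f(x).
f(-3.1146) = 6*(-3.1146)^2 + 3*(-3.1146) - 5 = 43.8606
Step 2: Evaluate g(x).
g(-3.1146) = 7*-3.1146 - 8 = -29.8022
Step 3: Compute Lagrangian.
L = 43.8606 + 14*-29.8022 = -373.3702


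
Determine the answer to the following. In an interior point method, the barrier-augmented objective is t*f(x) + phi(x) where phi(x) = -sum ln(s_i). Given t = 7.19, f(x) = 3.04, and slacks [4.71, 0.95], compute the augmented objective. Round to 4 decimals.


Step 1: Compute log-barrier.
ln values: [1.5497, -0.0513]
phi = -(1.5497 - 0.0513) = -1.4984
Step 2: Compute augmented objective.
t*f(x) = 7.19*3.04 = 21.8576
Total = 21.8576 - 1.4984 = 20.3592


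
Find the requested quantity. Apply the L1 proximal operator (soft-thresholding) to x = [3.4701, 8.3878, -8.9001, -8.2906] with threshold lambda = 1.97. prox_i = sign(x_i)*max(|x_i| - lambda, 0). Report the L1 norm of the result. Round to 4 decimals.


Soft-thresholding with lambda = 1.97:
prox(3.4701) = sign(3.4701)*max(|3.4701| - 1.97, 0) = 1.5001
prox(8.3878) = sign(8.3878)*max(|8.3878| - 1.97, 0) = 6.4178
prox(-8.9001) = sign(-8.9001)*max(|-8.9001| - 1.97, 0) = -6.9301
prox(-8.2906) = sign(-8.2906)*max(|-8.2906| - 1.97, 0) = -6.3206
prox(x) = [1.5001, 6.4178, -6.9301, -6.3206]
||prox(x)||_1 = 1.5001 + 6.4178 + 6.9301 + 6.3206 = 21.1686


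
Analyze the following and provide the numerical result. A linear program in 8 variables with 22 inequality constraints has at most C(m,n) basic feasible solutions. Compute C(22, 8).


Each vertex corresponds to some choice of n active constraints out of m, so the number of vertices is at most C(m, n) = m! / (n!(m-n)!).
m = 22, n = 8
Numerator: 22 * 21 * 20 * 19 * 18 * 17 * 16 * 15
Denominator: 8! = 40320
C(22, 8) = 319770


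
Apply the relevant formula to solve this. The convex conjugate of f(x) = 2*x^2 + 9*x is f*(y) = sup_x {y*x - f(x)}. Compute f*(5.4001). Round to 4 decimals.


f*(y) = sup_x {y*x - a*x^2 - b*x} = sup_x {(y-b)*x - a*x^2}
FOC: (y - b) - 2a*x = 0 => x* = (y - b)/(2a)
x* = (5.4001 - 9)/(2*2) = -0.9
f*(5.4001) = (y-b)^2/(4a) = (5.4001 - 9)^2/(4*2)
= 12.9593/8 = 1.6199


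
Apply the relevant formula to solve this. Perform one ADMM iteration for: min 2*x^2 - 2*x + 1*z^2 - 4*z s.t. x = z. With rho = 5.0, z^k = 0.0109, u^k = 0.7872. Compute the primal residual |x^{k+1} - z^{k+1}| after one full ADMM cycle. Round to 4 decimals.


ADMM iteration with rho = 5.0, z^k = 0.0109, u^k = 0.7872
Step 1: x-update.
Minimize 2*x^2 - 2*x + (5.0/2)*(x - 0.0109 + 0.7872)^2
FOC: (2*2 + 5.0)*x = 2 + 5.0*(0.0109 - 0.7872)
x^{k+1} = -0.2091
Step 2: z-update.
Minimize 1*z^2 - 4*z + (5.0/2)*(-0.2091 - z + 0.7872)^2
FOC: (2*1 + 5.0)*z = 4 + 5.0*(-0.2091 + 0.7872)
z^{k+1} = 0.9844
Step 3: u-update.
u^{k+1} = 0.7872 - 0.2091 - 0.9844 = -0.4062
Step 4: Primal residual = |-0.2091 - 0.9844| = 1.1934


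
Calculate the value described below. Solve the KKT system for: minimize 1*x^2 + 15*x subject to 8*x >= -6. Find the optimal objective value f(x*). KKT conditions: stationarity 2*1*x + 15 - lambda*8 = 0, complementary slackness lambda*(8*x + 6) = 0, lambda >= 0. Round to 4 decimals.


Step 1: Try lambda = 0 (constraint inactive).
x_unc = -15/(2*1) = -7.5
Check: 8*-7.5 = -60.0 < -6 -- violated!
Step 2: Constraint must be active: 8*x = -6
x* = -6/8 = -0.75
lambda = (2*1*(-0.75) + 15)/8 = 1.6875
Step 3: Compute optimal value.
f(x*) = 1*(-0.75)^2 + 15*(-0.75) = -10.6875


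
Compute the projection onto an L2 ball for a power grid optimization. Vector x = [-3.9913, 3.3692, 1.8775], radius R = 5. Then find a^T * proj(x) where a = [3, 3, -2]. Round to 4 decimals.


Step 1: Compute ||x|| (intermediates to 6 decimals).
||x|| = sqrt((-3.9913)^2 + 3.3692^2 + 1.8775^2) = 5.550405
Step 2: Project.
Since ||x|| > R, scale = R/||x|| = 5/5.550405 = 0.900835, proj(x) = scale * x
proj(x) = [-3.595503, 3.035093, 1.691318]
Step 3: Dot product.
a^T * proj(x) = 3*(-3.595503) + 3*3.035093 - 2*1.691318 = -5.0639
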